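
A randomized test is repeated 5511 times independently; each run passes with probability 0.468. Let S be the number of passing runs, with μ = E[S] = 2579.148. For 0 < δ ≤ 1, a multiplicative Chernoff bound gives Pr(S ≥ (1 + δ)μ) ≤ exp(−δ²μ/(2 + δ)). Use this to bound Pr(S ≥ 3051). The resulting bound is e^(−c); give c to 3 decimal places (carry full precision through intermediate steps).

Write 3051 = (1 + δ)μ, so δ = 3051/2579.148 − 1 = 0.1829488…
Then the exponent is δ²μ/(2 + δ) = (3051 − μ)² / (μ·(2 + δ)) = 39.545019.

39.545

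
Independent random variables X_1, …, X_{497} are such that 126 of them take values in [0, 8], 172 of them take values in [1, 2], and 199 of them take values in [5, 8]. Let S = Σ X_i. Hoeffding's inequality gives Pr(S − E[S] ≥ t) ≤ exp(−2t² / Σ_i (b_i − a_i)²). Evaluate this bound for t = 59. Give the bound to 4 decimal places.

0.4994

Σ(b_i − a_i)² = 126·8² + 172·1² + 199·3² = 10027.
Exponent = 2·59² / 10027 = 0.69433.
Bound = exp(−0.69433) = 0.49941.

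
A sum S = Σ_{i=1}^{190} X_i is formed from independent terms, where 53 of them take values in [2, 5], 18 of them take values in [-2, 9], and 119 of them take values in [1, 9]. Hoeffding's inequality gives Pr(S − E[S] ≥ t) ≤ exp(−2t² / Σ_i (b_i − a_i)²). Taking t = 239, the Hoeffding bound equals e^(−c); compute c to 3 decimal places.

Σ(b_i − a_i)² = 53·3² + 18·11² + 119·8² = 10271.
c = 2t² / 10271 = 2·239² / 10271 = 11.1228.

11.123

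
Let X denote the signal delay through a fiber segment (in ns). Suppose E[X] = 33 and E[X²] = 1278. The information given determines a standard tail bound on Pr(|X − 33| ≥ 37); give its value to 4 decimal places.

0.1381

The first two moments determine the variance, so Chebyshev's inequality is the sharpest standard bound available.
Var(X) = E[X²] − (E[X])² = 1278 − 1089 = 189.
Chebyshev's inequality: Pr(|X − μ| ≥ t) ≤ Var(X)/t² = 189/1369 = 0.1381.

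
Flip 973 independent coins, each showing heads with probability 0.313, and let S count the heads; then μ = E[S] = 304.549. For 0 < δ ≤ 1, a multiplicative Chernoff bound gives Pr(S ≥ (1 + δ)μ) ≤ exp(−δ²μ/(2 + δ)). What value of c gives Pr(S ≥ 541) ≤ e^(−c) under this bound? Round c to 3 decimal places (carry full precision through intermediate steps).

66.122

Write 541 = (1 + δ)μ, so δ = 541/304.549 − 1 = 0.7763972…
Then the exponent is δ²μ/(2 + δ) = (541 − μ)² / (μ·(2 + δ)) = 66.121627.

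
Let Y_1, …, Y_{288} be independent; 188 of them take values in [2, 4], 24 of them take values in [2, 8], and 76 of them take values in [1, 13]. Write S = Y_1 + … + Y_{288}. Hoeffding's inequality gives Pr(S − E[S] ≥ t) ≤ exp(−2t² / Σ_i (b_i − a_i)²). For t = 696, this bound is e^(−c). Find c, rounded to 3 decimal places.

Σ(b_i − a_i)² = 188·2² + 24·6² + 76·12² = 12560.
c = 2t² / 12560 = 2·696² / 12560 = 77.1363.

77.136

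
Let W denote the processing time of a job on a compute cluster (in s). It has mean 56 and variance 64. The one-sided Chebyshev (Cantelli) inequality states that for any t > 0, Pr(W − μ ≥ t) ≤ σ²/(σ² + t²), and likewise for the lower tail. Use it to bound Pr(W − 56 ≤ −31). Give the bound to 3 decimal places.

0.062

Here σ² = 64 and t = 31, so σ² + t² = 1025.
Cantelli's bound: 64/1025 = 0.0624.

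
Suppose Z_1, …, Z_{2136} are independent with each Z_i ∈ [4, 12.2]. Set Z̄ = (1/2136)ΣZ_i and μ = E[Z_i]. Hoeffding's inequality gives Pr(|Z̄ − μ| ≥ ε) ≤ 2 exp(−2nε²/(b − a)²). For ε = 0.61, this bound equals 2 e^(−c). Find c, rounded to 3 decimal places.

c = 2nε²/(b − a)² = 2·2136·0.61² / 8.2² = 23.6409.

23.641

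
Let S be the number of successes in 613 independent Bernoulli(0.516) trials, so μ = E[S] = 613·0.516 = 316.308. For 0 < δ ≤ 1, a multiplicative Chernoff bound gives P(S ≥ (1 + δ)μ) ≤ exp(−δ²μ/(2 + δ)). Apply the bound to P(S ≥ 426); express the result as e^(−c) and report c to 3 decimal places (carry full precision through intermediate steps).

Write 426 = (1 + δ)μ, so δ = 426/316.308 − 1 = 0.3467886…
Then the exponent is δ²μ/(2 + δ) = (426 − μ)² / (μ·(2 + δ)) = 16.209356.

16.209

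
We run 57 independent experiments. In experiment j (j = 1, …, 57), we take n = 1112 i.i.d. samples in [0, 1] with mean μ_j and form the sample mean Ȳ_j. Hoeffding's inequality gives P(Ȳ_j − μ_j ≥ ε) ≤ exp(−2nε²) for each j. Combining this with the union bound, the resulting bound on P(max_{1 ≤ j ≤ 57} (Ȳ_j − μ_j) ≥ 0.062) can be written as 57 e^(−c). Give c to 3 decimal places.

Union bound over the 57 events: P(max_{1 ≤ j ≤ 57} (Ȳ_j − μ_j) ≥ 0.062) ≤ 57·exp(−2nε²) = 57 exp(−2·1112·0.062²).
So c = 2·1112·0.062² = 8.5491.

8.549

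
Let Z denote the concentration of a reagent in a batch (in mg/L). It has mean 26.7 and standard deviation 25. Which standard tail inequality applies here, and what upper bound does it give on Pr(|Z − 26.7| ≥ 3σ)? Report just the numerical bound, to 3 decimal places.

0.111

Mean and variance are known, so Chebyshev's inequality applies.
Chebyshev: Pr(|Z − μ| ≥ t) ≤ Var(Z)/t².
Var(Z) = σ² = 25² = 625.
t = 3·25 = 75.
Bound = 625 / 5625 = 0.1111.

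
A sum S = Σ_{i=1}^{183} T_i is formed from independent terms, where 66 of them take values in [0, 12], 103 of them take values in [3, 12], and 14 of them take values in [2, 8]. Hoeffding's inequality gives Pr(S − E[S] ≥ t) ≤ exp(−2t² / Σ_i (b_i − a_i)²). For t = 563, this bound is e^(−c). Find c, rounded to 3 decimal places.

Σ(b_i − a_i)² = 66·12² + 103·9² + 14·6² = 18351.
c = 2t² / 18351 = 2·563² / 18351 = 34.5451.

34.545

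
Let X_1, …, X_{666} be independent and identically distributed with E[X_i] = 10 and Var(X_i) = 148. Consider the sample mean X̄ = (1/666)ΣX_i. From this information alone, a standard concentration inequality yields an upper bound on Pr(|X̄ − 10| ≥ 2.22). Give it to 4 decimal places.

With mean and variance of each term known, Chebyshev's inequality bounds the deviation of the sum (or sample mean).
Var(X̄) = Var(X_i)/n = 148/666 = 0.22222.
Chebyshev: Pr(|X̄ − 10| ≥ 2.22) ≤ Var(X̄)/(2.22)² = 148/(666·2.22²) = 0.0451.

0.0451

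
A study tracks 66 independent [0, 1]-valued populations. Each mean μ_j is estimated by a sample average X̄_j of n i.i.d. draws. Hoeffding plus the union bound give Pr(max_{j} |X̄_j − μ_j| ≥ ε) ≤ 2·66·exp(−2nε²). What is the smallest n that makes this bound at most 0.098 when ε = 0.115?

273

Need 2·66·exp(−2nε²) ≤ 0.098, i.e. exp(−2nε²) ≤ 0.098/132.
So 2nε² ≥ ln(132/0.098) = 7.205590.
Hence n ≥ 7.205590/(2·0.115²) = 272.423.
The smallest integer n is 273.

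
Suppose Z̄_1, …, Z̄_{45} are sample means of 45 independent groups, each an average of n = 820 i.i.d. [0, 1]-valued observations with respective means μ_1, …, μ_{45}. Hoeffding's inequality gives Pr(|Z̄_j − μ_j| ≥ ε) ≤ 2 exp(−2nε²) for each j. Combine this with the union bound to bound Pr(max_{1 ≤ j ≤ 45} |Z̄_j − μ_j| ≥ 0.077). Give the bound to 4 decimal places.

Per-experiment Hoeffding bound: 2·exp(−2·820·0.077²) = 2·exp(−9.72356) = 0.00011971.
Union bound over 45 events: 45·0.00011971 = 0.00539.

0.0054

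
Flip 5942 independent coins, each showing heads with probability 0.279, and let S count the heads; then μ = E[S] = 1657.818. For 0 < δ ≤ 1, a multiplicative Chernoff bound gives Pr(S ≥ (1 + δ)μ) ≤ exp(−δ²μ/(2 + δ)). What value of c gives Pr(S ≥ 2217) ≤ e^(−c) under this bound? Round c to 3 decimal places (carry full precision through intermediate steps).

Write 2217 = (1 + δ)μ, so δ = 2217/1657.818 − 1 = 0.3373…
Then the exponent is δ²μ/(2 + δ) = (2217 − μ)² / (μ·(2 + δ)) = 80.696567.

80.697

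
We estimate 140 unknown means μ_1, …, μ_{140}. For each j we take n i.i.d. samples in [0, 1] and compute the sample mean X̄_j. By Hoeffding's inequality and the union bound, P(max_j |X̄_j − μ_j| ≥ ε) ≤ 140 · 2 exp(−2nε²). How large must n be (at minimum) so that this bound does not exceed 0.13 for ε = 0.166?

140

Need 2·140·exp(−2nε²) ≤ 0.13, i.e. exp(−2nε²) ≤ 0.13/280.
So 2nε² ≥ ln(280/0.13) = 7.675010.
Hence n ≥ 7.675010/(2·0.166²) = 139.262.
The smallest integer n is 140.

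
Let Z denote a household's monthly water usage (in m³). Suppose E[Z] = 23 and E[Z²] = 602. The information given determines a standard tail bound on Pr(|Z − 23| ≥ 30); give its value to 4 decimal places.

0.0811

The first two moments determine the variance, so Chebyshev's inequality is the sharpest standard bound available.
Var(Z) = E[Z²] − (E[Z])² = 602 − 529 = 73.
Chebyshev's inequality: Pr(|Z − μ| ≥ t) ≤ Var(Z)/t² = 73/900 = 0.0811.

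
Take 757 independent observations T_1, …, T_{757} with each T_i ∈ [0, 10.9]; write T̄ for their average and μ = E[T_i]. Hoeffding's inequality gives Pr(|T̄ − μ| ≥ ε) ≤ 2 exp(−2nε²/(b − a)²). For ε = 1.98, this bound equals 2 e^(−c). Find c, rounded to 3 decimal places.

c = 2nε²/(b − a)² = 2·757·1.98² / 10.9² = 49.9578.

49.958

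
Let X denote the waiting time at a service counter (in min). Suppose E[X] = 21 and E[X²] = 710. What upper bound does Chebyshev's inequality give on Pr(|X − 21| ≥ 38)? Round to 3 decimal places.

Var(X) = E[X²] − (E[X])² = 710 − 441 = 269.
Chebyshev's inequality: Pr(|X − μ| ≥ t) ≤ Var(X)/t² = 269/1444 = 0.1863.

0.186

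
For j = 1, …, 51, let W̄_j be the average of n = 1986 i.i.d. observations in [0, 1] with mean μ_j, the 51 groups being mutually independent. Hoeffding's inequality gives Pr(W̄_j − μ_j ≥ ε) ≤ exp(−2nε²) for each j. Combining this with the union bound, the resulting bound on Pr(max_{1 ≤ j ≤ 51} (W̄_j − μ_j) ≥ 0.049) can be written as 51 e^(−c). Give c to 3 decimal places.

Union bound over the 51 events: Pr(max_{1 ≤ j ≤ 51} (W̄_j − μ_j) ≥ 0.049) ≤ 51·exp(−2nε²) = 51 exp(−2·1986·0.049²).
So c = 2·1986·0.049² = 9.5368.

9.537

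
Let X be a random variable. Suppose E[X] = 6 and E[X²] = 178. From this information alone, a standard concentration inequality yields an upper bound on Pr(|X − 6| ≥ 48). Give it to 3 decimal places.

The first two moments determine the variance, so Chebyshev's inequality is the sharpest standard bound available.
Var(X) = E[X²] − (E[X])² = 178 − 36 = 142.
Chebyshev's inequality: Pr(|X − μ| ≥ t) ≤ Var(X)/t² = 142/2304 = 0.0616.

0.062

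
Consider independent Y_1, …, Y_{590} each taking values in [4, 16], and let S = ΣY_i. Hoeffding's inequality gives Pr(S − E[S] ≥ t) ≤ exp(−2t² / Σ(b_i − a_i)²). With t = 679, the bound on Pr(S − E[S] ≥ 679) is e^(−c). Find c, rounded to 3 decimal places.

10.853

Σ(b_i − a_i)² = 590·(12)² = 84960.
c = 2t²/84960 = 2·679²/84960 = 10.8531.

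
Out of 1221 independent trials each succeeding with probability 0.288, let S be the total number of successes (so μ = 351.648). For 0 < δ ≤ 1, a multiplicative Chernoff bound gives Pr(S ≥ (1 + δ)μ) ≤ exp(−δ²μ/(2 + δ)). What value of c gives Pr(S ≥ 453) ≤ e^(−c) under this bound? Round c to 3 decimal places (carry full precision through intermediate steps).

12.766

Write 453 = (1 + δ)μ, so δ = 453/351.648 − 1 = 0.28822…
Then the exponent is δ²μ/(2 + δ) = (453 − μ)² / (μ·(2 + δ)) = 12.766114.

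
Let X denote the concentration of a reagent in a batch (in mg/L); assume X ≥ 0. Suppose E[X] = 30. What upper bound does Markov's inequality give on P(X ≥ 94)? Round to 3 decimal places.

Markov's inequality: for a non-negative random variable, P(X ≥ a) ≤ E[X]/a.
Here E[X] = 30 and a = 94, so the bound is 30/94 = 0.3191.

0.319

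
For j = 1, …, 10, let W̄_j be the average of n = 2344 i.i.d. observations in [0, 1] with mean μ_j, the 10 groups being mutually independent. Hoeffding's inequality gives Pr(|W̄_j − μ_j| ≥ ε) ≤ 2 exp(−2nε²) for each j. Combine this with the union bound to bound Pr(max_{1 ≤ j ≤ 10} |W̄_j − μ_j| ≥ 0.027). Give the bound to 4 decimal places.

Per-experiment Hoeffding bound: 2·exp(−2·2344·0.027²) = 2·exp(−3.41755) = 0.065585.
Union bound over 10 events: 10·0.065585 = 0.65585.

0.6559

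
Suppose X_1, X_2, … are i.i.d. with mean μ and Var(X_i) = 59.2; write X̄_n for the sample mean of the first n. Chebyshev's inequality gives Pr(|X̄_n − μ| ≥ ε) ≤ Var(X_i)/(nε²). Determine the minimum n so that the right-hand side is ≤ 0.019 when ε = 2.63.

451

Require 59.2/(n·2.63²) ≤ 0.019, i.e. n ≥ 59.2/(0.019·2.63²) = 450.460.
The smallest integer n is 451.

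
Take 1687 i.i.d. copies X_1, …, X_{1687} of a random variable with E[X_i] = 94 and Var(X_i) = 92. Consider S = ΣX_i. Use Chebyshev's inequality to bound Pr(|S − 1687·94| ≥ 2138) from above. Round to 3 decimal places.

0.034

Var(S) = n·Var(X_i) = 1687·92 = 155204.
Chebyshev: Pr(|S − 1687·94| ≥ 2138) ≤ Var(S)/2138² = 155204/4571044 = 0.0340.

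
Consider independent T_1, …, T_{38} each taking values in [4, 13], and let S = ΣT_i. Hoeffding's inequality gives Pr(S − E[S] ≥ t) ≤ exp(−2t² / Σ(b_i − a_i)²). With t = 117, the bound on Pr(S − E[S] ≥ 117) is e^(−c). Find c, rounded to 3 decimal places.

8.895

Σ(b_i − a_i)² = 38·(9)² = 3078.
c = 2t²/3078 = 2·117²/3078 = 8.8947.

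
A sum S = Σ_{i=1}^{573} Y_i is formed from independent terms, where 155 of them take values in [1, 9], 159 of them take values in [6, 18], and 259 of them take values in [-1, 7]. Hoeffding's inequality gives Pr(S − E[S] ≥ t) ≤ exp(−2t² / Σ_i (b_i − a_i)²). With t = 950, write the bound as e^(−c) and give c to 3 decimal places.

36.544

Σ(b_i − a_i)² = 155·8² + 159·12² + 259·8² = 49392.
c = 2t² / 49392 = 2·950² / 49392 = 36.5444.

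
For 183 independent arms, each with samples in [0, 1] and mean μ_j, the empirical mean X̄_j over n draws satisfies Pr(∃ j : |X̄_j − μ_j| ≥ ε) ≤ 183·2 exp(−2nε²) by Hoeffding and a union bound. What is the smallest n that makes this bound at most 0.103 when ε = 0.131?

Need 2·183·exp(−2nε²) ≤ 0.103, i.e. exp(−2nε²) ≤ 0.103/366.
So 2nε² ≥ ln(366/0.103) = 8.175660.
Hence n ≥ 8.175660/(2·0.131²) = 238.205.
The smallest integer n is 239.

239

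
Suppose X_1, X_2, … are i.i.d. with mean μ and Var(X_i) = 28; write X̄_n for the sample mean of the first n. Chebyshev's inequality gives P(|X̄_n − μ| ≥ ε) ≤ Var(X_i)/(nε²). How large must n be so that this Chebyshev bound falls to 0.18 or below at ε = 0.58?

Require 28/(n·0.58²) ≤ 0.18, i.e. n ≥ 28/(0.18·0.58²) = 462.412.
The smallest integer n is 463.

463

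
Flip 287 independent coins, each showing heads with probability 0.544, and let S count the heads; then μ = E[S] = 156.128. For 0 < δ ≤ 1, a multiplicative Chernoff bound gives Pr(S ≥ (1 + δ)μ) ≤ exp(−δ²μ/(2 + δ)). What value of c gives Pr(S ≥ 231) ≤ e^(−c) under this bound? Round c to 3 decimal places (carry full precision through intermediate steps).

14.481

Write 231 = (1 + δ)μ, so δ = 231/156.128 − 1 = 0.4795552…
Then the exponent is δ²μ/(2 + δ) = (231 − μ)² / (μ·(2 + δ)) = 14.480524.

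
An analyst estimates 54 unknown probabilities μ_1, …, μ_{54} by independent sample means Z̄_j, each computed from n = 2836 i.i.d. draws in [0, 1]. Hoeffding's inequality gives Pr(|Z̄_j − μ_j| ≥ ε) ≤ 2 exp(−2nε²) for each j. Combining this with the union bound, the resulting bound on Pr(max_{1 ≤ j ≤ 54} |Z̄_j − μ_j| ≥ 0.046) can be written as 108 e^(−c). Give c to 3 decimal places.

12.002

Union bound over the 54 events: Pr(max_{1 ≤ j ≤ 54} |Z̄_j − μ_j| ≥ 0.046) ≤ 54·2·exp(−2nε²) = 108 exp(−2·2836·0.046²).
So c = 2·2836·0.046² = 12.0020.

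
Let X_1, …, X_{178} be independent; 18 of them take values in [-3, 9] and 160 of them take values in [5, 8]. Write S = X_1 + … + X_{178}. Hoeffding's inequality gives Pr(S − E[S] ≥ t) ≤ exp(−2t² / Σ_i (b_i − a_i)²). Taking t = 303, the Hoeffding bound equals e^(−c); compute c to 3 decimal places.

Σ(b_i − a_i)² = 18·12² + 160·3² = 4032.
c = 2t² / 4032 = 2·303² / 4032 = 45.5402.

45.540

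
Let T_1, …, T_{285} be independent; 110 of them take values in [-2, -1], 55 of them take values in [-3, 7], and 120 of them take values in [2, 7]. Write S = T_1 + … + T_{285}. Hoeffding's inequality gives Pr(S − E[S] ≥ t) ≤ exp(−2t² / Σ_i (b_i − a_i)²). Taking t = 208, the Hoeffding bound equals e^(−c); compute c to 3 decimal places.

Σ(b_i − a_i)² = 110·1² + 55·10² + 120·5² = 8610.
c = 2t² / 8610 = 2·208² / 8610 = 10.0497.

10.050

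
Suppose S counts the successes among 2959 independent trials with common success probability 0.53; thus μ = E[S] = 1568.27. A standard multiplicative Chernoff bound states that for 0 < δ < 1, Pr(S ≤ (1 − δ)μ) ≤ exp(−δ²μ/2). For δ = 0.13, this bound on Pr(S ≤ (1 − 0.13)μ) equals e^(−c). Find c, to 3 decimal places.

13.252

c = δ²μ/2 = 0.13²·1568.27/2 = 13.2519.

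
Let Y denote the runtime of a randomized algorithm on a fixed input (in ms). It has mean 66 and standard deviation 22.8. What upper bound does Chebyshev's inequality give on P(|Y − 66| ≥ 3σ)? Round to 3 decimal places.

Chebyshev: P(|Y − μ| ≥ t) ≤ Var(Y)/t².
Var(Y) = σ² = 22.8² = 519.84.
t = 3·22.8 = 68.4.
Bound = 519.84 / 4678.56 = 0.1111.

0.111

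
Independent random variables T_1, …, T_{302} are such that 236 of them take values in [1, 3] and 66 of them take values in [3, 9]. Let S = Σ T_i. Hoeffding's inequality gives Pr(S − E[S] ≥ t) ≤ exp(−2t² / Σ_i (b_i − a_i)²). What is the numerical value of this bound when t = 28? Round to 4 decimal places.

0.6236

Σ(b_i − a_i)² = 236·2² + 66·6² = 3320.
Exponent = 2·28² / 3320 = 0.47229.
Bound = exp(−0.47229) = 0.62357.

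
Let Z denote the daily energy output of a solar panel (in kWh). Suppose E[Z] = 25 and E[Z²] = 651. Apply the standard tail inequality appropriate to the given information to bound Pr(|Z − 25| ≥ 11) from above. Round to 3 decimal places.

The first two moments determine the variance, so Chebyshev's inequality is the sharpest standard bound available.
Var(Z) = E[Z²] − (E[Z])² = 651 − 625 = 26.
Chebyshev's inequality: Pr(|Z − μ| ≥ t) ≤ Var(Z)/t² = 26/121 = 0.2149.

0.215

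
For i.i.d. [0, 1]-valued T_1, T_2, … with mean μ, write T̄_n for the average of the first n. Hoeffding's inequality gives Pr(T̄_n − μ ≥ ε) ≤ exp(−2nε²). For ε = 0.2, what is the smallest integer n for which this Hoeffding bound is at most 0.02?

Require exp(−2nε²) ≤ 0.02, i.e. 2nε² ≥ ln(1/0.02) = 3.912023.
So n ≥ 3.912023 / (2·0.2²) = 48.900.
The smallest integer n is 49.

49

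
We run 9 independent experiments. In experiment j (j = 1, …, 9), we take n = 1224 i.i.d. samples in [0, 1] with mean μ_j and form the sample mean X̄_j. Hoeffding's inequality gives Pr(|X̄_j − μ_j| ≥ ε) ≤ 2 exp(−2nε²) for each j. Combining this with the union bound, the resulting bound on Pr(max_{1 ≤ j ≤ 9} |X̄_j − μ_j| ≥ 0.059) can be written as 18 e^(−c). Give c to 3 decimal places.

8.521

Union bound over the 9 events: Pr(max_{1 ≤ j ≤ 9} |X̄_j − μ_j| ≥ 0.059) ≤ 9·2·exp(−2nε²) = 18 exp(−2·1224·0.059²).
So c = 2·1224·0.059² = 8.5215.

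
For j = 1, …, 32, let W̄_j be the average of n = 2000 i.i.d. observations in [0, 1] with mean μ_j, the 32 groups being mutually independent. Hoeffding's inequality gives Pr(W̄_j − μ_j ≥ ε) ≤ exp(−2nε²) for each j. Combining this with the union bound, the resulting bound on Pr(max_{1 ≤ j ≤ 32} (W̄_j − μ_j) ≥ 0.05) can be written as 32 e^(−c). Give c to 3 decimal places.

10.000

Union bound over the 32 events: Pr(max_{1 ≤ j ≤ 32} (W̄_j − μ_j) ≥ 0.05) ≤ 32·exp(−2nε²) = 32 exp(−2·2000·0.05²).
So c = 2·2000·0.05² = 10.0000.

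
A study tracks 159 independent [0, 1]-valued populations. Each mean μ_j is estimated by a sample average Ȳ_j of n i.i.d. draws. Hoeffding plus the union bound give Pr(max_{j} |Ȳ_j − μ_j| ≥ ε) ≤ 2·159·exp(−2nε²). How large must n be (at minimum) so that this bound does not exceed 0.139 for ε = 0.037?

2826

Need 2·159·exp(−2nε²) ≤ 0.139, i.e. exp(−2nε²) ≤ 0.139/318.
So 2nε² ≥ ln(318/0.139) = 7.735333.
Hence n ≥ 7.735333/(2·0.037²) = 2825.176.
The smallest integer n is 2826.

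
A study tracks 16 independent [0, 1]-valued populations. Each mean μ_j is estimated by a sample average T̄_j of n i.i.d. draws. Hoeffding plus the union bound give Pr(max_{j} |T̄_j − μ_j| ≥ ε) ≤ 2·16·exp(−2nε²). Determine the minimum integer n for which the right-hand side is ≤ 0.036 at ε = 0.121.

Need 2·16·exp(−2nε²) ≤ 0.036, i.e. exp(−2nε²) ≤ 0.036/32.
So 2nε² ≥ ln(32/0.036) = 6.789972.
Hence n ≥ 6.789972/(2·0.121²) = 231.882.
The smallest integer n is 232.

232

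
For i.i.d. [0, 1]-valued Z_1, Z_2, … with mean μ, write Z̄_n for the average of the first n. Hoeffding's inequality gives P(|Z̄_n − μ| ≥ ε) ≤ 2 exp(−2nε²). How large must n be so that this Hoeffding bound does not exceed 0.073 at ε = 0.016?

Require 2·exp(−2nε²) ≤ 0.073, i.e. 2nε² ≥ ln(2/0.073) = 3.310443.
So n ≥ 3.310443 / (2·0.016²) = 6465.709.
The smallest integer n is 6466.

6466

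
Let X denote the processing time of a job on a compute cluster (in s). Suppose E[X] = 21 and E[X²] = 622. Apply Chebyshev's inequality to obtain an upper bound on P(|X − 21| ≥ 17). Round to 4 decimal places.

0.6263

Var(X) = E[X²] − (E[X])² = 622 − 441 = 181.
Chebyshev's inequality: P(|X − μ| ≥ t) ≤ Var(X)/t² = 181/289 = 0.6263.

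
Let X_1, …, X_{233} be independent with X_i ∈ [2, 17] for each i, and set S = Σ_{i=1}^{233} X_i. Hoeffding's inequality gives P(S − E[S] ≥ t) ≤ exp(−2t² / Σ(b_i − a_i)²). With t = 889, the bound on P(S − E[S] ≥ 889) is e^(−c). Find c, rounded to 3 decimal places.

Σ(b_i − a_i)² = 233·(15)² = 52425.
c = 2t²/52425 = 2·889²/52425 = 30.1505.

30.151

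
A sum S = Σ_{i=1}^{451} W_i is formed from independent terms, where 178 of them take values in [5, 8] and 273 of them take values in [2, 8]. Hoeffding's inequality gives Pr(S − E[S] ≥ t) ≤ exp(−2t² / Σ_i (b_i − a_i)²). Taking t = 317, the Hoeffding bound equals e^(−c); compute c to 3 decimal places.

17.583

Σ(b_i − a_i)² = 178·3² + 273·6² = 11430.
c = 2t² / 11430 = 2·317² / 11430 = 17.5834.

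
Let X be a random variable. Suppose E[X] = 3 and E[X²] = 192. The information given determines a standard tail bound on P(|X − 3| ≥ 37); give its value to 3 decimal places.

The first two moments determine the variance, so Chebyshev's inequality is the sharpest standard bound available.
Var(X) = E[X²] − (E[X])² = 192 − 9 = 183.
Chebyshev's inequality: P(|X − μ| ≥ t) ≤ Var(X)/t² = 183/1369 = 0.1337.

0.134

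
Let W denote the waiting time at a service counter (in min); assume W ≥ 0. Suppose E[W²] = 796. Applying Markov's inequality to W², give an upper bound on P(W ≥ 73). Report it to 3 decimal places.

Since W ≥ 0, the event {W ≥ 73} is the same as {W² ≥ 5329}.
Markov's inequality applied to W² gives P(W² ≥ 5329) ≤ E[W²]/5329 = 796/5329 = 0.1494.

0.149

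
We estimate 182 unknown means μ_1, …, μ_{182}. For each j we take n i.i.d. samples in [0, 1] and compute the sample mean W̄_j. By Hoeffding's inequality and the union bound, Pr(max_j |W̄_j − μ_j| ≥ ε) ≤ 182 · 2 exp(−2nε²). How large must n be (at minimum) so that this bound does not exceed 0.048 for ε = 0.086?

Need 2·182·exp(−2nε²) ≤ 0.048, i.e. exp(−2nε²) ≤ 0.048/364.
So 2nε² ≥ ln(364/0.048) = 8.933708.
Hence n ≥ 8.933708/(2·0.086²) = 603.955.
The smallest integer n is 604.

604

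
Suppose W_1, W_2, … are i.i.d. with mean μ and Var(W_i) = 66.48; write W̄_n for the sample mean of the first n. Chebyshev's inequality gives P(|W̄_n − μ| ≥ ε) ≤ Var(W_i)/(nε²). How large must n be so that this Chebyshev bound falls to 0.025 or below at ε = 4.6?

126

Require 66.48/(n·4.6²) ≤ 0.025, i.e. n ≥ 66.48/(0.025·4.6²) = 125.671.
The smallest integer n is 126.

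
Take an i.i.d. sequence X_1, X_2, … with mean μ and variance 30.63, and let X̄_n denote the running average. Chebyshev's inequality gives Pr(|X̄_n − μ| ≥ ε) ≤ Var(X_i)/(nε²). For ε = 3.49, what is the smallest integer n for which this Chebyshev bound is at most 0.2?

13

Require 30.63/(n·3.49²) ≤ 0.2, i.e. n ≥ 30.63/(0.2·3.49²) = 12.574.
The smallest integer n is 13.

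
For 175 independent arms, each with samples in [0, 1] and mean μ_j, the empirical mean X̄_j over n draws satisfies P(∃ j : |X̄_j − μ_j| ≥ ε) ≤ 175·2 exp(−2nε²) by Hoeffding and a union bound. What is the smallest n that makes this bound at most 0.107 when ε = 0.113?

Need 2·175·exp(−2nε²) ≤ 0.107, i.e. exp(−2nε²) ≤ 0.107/350.
So 2nε² ≥ ln(350/0.107) = 8.092860.
Hence n ≥ 8.092860/(2·0.113²) = 316.895.
The smallest integer n is 317.

317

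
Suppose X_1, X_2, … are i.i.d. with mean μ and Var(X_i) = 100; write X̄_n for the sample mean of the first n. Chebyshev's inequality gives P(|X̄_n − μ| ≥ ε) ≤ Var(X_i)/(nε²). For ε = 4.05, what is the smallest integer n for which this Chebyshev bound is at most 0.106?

58

Require 100/(n·4.05²) ≤ 0.106, i.e. n ≥ 100/(0.106·4.05²) = 57.515.
The smallest integer n is 58.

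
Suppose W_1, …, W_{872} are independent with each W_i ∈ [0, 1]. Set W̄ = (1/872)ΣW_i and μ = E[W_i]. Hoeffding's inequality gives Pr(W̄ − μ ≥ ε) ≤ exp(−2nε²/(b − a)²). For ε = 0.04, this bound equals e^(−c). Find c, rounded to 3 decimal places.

c = 2nε²/(b − a)² = 2·872·0.04² / 1² = 2.7904.

2.790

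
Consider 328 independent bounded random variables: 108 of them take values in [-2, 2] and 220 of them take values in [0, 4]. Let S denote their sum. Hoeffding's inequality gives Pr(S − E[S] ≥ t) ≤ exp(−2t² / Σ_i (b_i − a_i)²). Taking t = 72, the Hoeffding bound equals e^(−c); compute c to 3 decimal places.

Σ(b_i − a_i)² = 108·4² + 220·4² = 5248.
c = 2t² / 5248 = 2·72² / 5248 = 1.9756.

1.976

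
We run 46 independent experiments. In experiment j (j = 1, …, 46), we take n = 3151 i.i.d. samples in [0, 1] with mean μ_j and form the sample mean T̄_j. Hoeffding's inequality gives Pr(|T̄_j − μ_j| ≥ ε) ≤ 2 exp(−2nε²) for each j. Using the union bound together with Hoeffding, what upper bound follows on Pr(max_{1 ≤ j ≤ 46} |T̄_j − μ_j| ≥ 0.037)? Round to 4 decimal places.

0.0165

Per-experiment Hoeffding bound: 2·exp(−2·3151·0.037²) = 2·exp(−8.62744) = 0.00035825.
Union bound over 46 events: 46·0.00035825 = 0.01648.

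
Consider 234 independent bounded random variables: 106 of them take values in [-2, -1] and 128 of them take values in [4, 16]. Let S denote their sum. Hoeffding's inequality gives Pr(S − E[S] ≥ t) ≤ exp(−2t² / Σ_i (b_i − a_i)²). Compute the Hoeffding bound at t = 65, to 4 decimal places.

Σ(b_i − a_i)² = 106·1² + 128·12² = 18538.
Exponent = 2·65² / 18538 = 0.45582.
Bound = exp(−0.45582) = 0.63393.

0.6339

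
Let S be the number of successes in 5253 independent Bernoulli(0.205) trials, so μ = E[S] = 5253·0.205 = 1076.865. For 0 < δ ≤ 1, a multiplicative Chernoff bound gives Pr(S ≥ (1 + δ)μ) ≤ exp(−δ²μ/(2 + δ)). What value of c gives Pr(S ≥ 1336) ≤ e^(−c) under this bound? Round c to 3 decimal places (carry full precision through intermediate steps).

Write 1336 = (1 + δ)μ, so δ = 1336/1076.865 − 1 = 0.2406383…
Then the exponent is δ²μ/(2 + δ) = (1336 − μ)² / (μ·(2 + δ)) = 27.830379.

27.830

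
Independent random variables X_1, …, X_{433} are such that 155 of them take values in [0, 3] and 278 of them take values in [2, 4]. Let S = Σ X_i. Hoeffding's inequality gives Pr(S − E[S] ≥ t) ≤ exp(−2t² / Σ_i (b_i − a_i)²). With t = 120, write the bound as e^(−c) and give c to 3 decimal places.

Σ(b_i − a_i)² = 155·3² + 278·2² = 2507.
c = 2t² / 2507 = 2·120² / 2507 = 11.4878.

11.488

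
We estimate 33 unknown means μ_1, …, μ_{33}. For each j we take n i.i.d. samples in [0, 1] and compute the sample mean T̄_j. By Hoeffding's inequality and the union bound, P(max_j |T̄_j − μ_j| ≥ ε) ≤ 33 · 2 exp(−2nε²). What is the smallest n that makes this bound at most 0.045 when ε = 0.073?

Need 2·33·exp(−2nε²) ≤ 0.045, i.e. exp(−2nε²) ≤ 0.045/66.
So 2nε² ≥ ln(66/0.045) = 7.290748.
Hence n ≥ 7.290748/(2·0.073²) = 684.063.
The smallest integer n is 685.

685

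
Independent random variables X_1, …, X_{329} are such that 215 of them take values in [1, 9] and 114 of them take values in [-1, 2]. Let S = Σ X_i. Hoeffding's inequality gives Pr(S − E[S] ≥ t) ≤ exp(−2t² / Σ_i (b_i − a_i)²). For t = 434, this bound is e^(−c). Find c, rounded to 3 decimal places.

25.478

Σ(b_i − a_i)² = 215·8² + 114·3² = 14786.
c = 2t² / 14786 = 2·434² / 14786 = 25.4776.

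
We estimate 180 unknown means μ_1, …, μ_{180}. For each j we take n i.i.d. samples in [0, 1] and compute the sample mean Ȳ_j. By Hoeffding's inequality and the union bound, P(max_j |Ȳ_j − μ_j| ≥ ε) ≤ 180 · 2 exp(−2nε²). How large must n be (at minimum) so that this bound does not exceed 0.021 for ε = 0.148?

223

Need 2·180·exp(−2nε²) ≤ 0.021, i.e. exp(−2nε²) ≤ 0.021/360.
So 2nε² ≥ ln(360/0.021) = 9.749337.
Hence n ≥ 9.749337/(2·0.148²) = 222.547.
The smallest integer n is 223.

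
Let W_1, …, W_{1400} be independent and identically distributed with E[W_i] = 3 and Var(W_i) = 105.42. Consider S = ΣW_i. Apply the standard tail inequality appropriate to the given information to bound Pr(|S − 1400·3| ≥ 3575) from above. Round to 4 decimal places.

0.0115

With mean and variance of each term known, Chebyshev's inequality bounds the deviation of the sum (or sample mean).
Var(S) = n·Var(W_i) = 1400·105.42 = 147588.
Chebyshev: Pr(|S − 1400·3| ≥ 3575) ≤ Var(S)/3575² = 147588/12780625 = 0.0115.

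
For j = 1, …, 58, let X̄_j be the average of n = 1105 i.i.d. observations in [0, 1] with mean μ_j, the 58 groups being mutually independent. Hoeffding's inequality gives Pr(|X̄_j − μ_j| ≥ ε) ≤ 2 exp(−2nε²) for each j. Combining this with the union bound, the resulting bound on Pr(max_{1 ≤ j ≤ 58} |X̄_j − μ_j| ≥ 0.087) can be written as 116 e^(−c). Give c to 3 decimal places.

Union bound over the 58 events: Pr(max_{1 ≤ j ≤ 58} |X̄_j − μ_j| ≥ 0.087) ≤ 58·2·exp(−2nε²) = 116 exp(−2·1105·0.087²).
So c = 2·1105·0.087² = 16.7275.

16.727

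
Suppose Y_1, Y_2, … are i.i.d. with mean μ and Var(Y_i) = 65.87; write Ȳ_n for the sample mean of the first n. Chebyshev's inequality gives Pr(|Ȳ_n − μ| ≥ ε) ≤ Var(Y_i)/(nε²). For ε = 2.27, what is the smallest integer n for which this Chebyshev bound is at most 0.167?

Require 65.87/(n·2.27²) ≤ 0.167, i.e. n ≥ 65.87/(0.167·2.27²) = 76.545.
The smallest integer n is 77.

77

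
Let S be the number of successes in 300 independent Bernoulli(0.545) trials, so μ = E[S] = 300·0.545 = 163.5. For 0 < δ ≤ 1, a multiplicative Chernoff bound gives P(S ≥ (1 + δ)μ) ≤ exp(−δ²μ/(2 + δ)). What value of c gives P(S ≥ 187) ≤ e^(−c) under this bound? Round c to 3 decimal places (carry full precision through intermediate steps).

1.576

Write 187 = (1 + δ)μ, so δ = 187/163.5 − 1 = 0.1437309…
Then the exponent is δ²μ/(2 + δ) = (187 − μ)² / (μ·(2 + δ)) = 1.575606.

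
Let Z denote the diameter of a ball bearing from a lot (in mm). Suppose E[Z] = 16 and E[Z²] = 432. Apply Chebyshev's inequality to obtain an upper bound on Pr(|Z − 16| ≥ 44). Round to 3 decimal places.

0.091

Var(Z) = E[Z²] − (E[Z])² = 432 − 256 = 176.
Chebyshev's inequality: Pr(|Z − μ| ≥ t) ≤ Var(Z)/t² = 176/1936 = 0.0909.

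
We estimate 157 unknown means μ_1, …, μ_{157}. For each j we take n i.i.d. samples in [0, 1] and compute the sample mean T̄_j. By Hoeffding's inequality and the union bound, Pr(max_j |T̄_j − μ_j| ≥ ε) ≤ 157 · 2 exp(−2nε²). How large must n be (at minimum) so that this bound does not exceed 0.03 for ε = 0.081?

Need 2·157·exp(−2nε²) ≤ 0.03, i.e. exp(−2nε²) ≤ 0.03/314.
So 2nε² ≥ ln(314/0.03) = 9.255951.
Hence n ≥ 9.255951/(2·0.081²) = 705.377.
The smallest integer n is 706.

706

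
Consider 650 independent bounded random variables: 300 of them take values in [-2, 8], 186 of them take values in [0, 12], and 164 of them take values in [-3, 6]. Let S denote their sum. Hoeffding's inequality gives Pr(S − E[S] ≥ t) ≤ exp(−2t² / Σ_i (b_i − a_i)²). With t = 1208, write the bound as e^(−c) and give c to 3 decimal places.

41.653

Σ(b_i − a_i)² = 300·10² + 186·12² + 164·9² = 70068.
c = 2t² / 70068 = 2·1208² / 70068 = 41.6528.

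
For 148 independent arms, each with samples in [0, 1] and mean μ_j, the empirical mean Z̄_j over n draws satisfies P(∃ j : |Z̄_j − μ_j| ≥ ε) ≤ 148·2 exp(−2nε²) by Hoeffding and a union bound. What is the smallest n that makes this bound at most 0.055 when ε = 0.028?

Need 2·148·exp(−2nε²) ≤ 0.055, i.e. exp(−2nε²) ≤ 0.055/296.
So 2nε² ≥ ln(296/0.055) = 8.590782.
Hence n ≥ 8.590782/(2·0.028²) = 5478.815.
The smallest integer n is 5479.

5479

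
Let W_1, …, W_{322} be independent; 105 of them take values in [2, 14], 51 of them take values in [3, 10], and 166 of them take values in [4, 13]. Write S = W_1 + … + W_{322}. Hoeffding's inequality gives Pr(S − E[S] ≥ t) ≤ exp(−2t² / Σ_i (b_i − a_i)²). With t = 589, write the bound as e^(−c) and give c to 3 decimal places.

22.335

Σ(b_i − a_i)² = 105·12² + 51·7² + 166·9² = 31065.
c = 2t² / 31065 = 2·589² / 31065 = 22.3352.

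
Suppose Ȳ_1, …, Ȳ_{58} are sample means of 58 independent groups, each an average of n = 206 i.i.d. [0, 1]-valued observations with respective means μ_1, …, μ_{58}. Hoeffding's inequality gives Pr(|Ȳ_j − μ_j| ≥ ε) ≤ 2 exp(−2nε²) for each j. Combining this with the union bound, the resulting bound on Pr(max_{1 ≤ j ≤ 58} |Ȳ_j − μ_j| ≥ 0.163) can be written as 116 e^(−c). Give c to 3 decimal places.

Union bound over the 58 events: Pr(max_{1 ≤ j ≤ 58} |Ȳ_j − μ_j| ≥ 0.163) ≤ 58·2·exp(−2nε²) = 116 exp(−2·206·0.163²).
So c = 2·206·0.163² = 10.9464.

10.946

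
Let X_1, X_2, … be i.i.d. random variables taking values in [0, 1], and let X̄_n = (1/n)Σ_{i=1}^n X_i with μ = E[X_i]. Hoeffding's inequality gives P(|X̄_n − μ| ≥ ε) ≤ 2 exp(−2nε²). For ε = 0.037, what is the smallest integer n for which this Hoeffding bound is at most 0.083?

Require 2·exp(−2nε²) ≤ 0.083, i.e. 2nε² ≥ ln(2/0.083) = 3.182062.
So n ≥ 3.182062 / (2·0.037²) = 1162.185.
The smallest integer n is 1163.

1163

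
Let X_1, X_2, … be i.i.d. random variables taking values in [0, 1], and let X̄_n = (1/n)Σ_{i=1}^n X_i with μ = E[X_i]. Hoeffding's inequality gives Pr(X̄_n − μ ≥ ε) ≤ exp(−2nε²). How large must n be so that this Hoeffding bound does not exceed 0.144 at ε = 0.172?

Require exp(−2nε²) ≤ 0.144, i.e. 2nε² ≥ ln(1/0.144) = 1.937942.
So n ≥ 1.937942 / (2·0.172²) = 32.753.
The smallest integer n is 33.

33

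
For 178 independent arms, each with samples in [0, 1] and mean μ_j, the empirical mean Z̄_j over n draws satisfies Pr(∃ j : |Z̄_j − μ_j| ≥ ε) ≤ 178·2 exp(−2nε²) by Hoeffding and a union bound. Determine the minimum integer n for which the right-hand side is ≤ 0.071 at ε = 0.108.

366

Need 2·178·exp(−2nε²) ≤ 0.071, i.e. exp(−2nε²) ≤ 0.071/356.
So 2nε² ≥ ln(356/0.071) = 8.520006.
Hence n ≥ 8.520006/(2·0.108²) = 365.227.
The smallest integer n is 366.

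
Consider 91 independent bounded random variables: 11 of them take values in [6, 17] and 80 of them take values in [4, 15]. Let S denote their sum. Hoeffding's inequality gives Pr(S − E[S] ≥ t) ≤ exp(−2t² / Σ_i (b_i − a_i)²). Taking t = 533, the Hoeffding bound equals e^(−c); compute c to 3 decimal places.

51.601

Σ(b_i − a_i)² = 11·11² + 80·11² = 11011.
c = 2t² / 11011 = 2·533² / 11011 = 51.6009.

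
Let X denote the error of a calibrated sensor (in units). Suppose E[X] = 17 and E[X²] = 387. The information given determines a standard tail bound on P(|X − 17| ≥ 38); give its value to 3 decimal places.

The first two moments determine the variance, so Chebyshev's inequality is the sharpest standard bound available.
Var(X) = E[X²] − (E[X])² = 387 − 289 = 98.
Chebyshev's inequality: P(|X − μ| ≥ t) ≤ Var(X)/t² = 98/1444 = 0.0679.

0.068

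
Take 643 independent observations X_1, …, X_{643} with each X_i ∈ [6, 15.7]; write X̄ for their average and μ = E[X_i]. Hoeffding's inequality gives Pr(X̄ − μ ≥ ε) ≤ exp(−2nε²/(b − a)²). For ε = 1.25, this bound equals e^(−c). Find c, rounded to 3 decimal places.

c = 2nε²/(b − a)² = 2·643·1.25² / 9.7² = 21.3559.

21.356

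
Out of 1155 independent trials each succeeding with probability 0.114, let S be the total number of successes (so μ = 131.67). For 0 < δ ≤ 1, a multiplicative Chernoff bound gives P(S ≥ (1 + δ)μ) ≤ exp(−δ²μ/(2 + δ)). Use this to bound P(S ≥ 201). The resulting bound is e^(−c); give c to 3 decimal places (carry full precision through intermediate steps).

14.449

Write 201 = (1 + δ)μ, so δ = 201/131.67 − 1 = 0.5265436…
Then the exponent is δ²μ/(2 + δ) = (201 − μ)² / (μ·(2 + δ)) = 14.448700.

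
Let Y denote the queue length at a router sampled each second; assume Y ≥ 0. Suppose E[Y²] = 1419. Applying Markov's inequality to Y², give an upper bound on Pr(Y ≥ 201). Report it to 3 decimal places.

Since Y ≥ 0, the event {Y ≥ 201} is the same as {Y² ≥ 40401}.
Markov's inequality applied to Y² gives Pr(Y² ≥ 40401) ≤ E[Y²]/40401 = 1419/40401 = 0.0351.

0.035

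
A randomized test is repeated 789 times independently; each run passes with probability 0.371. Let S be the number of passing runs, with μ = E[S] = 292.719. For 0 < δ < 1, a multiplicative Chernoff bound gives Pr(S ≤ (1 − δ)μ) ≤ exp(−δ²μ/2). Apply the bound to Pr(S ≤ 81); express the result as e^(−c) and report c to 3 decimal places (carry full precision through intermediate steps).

76.566

Write 81 = (1 − δ)μ, so δ = 1 − 81/292.719 = 0.7232841…
Then the exponent is δ²μ/2 = (μ − 81)²/(2μ) = 76.566494.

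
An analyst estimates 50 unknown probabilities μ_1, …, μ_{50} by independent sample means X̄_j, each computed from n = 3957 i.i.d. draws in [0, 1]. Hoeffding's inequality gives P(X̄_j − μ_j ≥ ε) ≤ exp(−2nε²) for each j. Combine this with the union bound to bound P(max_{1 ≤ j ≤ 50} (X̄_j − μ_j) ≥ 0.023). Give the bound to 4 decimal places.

Per-experiment Hoeffding bound: exp(−2·3957·0.023²) = exp(−4.18651) = 0.015199.
Union bound over 50 events: 50·0.015199 = 0.75996.

0.7600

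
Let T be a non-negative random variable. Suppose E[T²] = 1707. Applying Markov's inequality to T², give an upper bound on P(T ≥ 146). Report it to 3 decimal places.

Since T ≥ 0, the event {T ≥ 146} is the same as {T² ≥ 21316}.
Markov's inequality applied to T² gives P(T² ≥ 21316) ≤ E[T²]/21316 = 1707/21316 = 0.0801.

0.080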